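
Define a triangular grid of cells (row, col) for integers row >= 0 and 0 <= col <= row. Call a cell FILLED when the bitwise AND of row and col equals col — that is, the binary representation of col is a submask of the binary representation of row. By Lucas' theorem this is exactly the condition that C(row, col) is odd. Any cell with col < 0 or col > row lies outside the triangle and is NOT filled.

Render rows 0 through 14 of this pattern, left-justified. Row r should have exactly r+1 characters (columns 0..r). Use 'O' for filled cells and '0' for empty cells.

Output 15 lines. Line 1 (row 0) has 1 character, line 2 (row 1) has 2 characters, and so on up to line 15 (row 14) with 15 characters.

Answer: O
OO
O0O
OOOO
O000O
OO00OO
O0O0O0O
OOOOOOOO
O0000000O
OO000000OO
O0O00000O0O
OOOO0000OOOO
O000O000O000O
OO00OO00OO00OO
O0O0O0O0O0O0O0O

Derivation:
r0=0: O
r1=1: OO
r2=10: O0O
r3=11: OOOO
r4=100: O000O
r5=101: OO00OO
r6=110: O0O0O0O
r7=111: OOOOOOOO
r8=1000: O0000000O
r9=1001: OO000000OO
r10=1010: O0O00000O0O
r11=1011: OOOO0000OOOO
r12=1100: O000O000O000O
r13=1101: OO00OO00OO00OO
r14=1110: O0O0O0O0O0O0O0O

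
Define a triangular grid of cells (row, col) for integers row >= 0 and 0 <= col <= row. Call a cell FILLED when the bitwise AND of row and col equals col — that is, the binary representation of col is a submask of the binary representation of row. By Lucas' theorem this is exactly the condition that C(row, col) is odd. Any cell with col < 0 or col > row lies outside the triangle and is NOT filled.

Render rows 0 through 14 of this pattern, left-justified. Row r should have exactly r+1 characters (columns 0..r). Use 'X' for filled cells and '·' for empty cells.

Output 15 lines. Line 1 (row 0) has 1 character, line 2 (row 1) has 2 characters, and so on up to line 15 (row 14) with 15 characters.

r0=0: X
r1=1: XX
r2=10: X·X
r3=11: XXXX
r4=100: X···X
r5=101: XX··XX
r6=110: X·X·X·X
r7=111: XXXXXXXX
r8=1000: X·······X
r9=1001: XX······XX
r10=1010: X·X·····X·X
r11=1011: XXXX····XXXX
r12=1100: X···X···X···X
r13=1101: XX··XX··XX··XX
r14=1110: X·X·X·X·X·X·X·X

Answer: X
XX
X·X
XXXX
X···X
XX··XX
X·X·X·X
XXXXXXXX
X·······X
XX······XX
X·X·····X·X
XXXX····XXXX
X···X···X···X
XX··XX··XX··XX
X·X·X·X·X·X·X·X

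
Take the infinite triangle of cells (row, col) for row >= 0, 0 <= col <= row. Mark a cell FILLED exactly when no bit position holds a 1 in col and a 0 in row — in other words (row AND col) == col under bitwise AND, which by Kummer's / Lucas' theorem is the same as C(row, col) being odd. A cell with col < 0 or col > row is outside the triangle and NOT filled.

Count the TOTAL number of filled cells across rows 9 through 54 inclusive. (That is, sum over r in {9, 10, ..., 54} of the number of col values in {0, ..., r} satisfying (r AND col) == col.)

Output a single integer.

Answer: 452

Derivation:
r9=1001 pc2: +4 =4
r10=1010 pc2: +4 =8
r11=1011 pc3: +8 =16
r12=1100 pc2: +4 =20
r13=1101 pc3: +8 =28
r14=1110 pc3: +8 =36
r15=1111 pc4: +16 =52
r16=10000 pc1: +2 =54
r17=10001 pc2: +4 =58
r18=10010 pc2: +4 =62
r19=10011 pc3: +8 =70
r20=10100 pc2: +4 =74
r21=10101 pc3: +8 =82
r22=10110 pc3: +8 =90
r23=10111 pc4: +16 =106
r24=11000 pc2: +4 =110
r25=11001 pc3: +8 =118
r26=11010 pc3: +8 =126
r27=11011 pc4: +16 =142
r28=11100 pc3: +8 =150
r29=11101 pc4: +16 =166
r30=11110 pc4: +16 =182
r31=11111 pc5: +32 =214
r32=100000 pc1: +2 =216
r33=100001 pc2: +4 =220
r34=100010 pc2: +4 =224
r35=100011 pc3: +8 =232
r36=100100 pc2: +4 =236
r37=100101 pc3: +8 =244
r38=100110 pc3: +8 =252
r39=100111 pc4: +16 =268
r40=101000 pc2: +4 =272
r41=101001 pc3: +8 =280
r42=101010 pc3: +8 =288
r43=101011 pc4: +16 =304
r44=101100 pc3: +8 =312
r45=101101 pc4: +16 =328
r46=101110 pc4: +16 =344
r47=101111 pc5: +32 =376
r48=110000 pc2: +4 =380
r49=110001 pc3: +8 =388
r50=110010 pc3: +8 =396
r51=110011 pc4: +16 =412
r52=110100 pc3: +8 =420
r53=110101 pc4: +16 =436
r54=110110 pc4: +16 =452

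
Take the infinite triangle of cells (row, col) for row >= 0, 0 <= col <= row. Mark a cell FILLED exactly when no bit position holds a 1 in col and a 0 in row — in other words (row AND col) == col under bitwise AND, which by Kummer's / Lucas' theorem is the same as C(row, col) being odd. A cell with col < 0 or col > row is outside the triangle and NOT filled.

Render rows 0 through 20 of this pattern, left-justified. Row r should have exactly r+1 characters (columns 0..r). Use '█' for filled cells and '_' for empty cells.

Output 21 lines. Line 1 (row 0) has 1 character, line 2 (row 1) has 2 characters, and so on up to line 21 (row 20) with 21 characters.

Answer: █
██
█_█
████
█___█
██__██
█_█_█_█
████████
█_______█
██______██
█_█_____█_█
████____████
█___█___█___█
██__██__██__██
█_█_█_█_█_█_█_█
████████████████
█_______________█
██______________██
█_█_____________█_█
████____________████
█___█___________█___█

Derivation:
r0=0: █
r1=1: ██
r2=10: █_█
r3=11: ████
r4=100: █___█
r5=101: ██__██
r6=110: █_█_█_█
r7=111: ████████
r8=1000: █_______█
r9=1001: ██______██
r10=1010: █_█_____█_█
r11=1011: ████____████
r12=1100: █___█___█___█
r13=1101: ██__██__██__██
r14=1110: █_█_█_█_█_█_█_█
r15=1111: ████████████████
r16=10000: █_______________█
r17=10001: ██______________██
r18=10010: █_█_____________█_█
r19=10011: ████____________████
r20=10100: █___█___________█___█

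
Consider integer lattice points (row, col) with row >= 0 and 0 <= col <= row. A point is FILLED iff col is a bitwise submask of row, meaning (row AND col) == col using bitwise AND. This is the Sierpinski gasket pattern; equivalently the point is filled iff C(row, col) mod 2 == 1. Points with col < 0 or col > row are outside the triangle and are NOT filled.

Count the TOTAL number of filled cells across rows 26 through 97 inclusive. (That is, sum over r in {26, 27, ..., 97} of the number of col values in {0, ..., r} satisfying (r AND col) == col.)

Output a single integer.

Answer: 1080

Derivation:
r26=11010 pc3: +8 =8
r27=11011 pc4: +16 =24
r28=11100 pc3: +8 =32
r29=11101 pc4: +16 =48
r30=11110 pc4: +16 =64
r31=11111 pc5: +32 =96
r32=100000 pc1: +2 =98
r33=100001 pc2: +4 =102
r34=100010 pc2: +4 =106
r35=100011 pc3: +8 =114
r36=100100 pc2: +4 =118
r37=100101 pc3: +8 =126
r38=100110 pc3: +8 =134
r39=100111 pc4: +16 =150
r40=101000 pc2: +4 =154
r41=101001 pc3: +8 =162
r42=101010 pc3: +8 =170
r43=101011 pc4: +16 =186
r44=101100 pc3: +8 =194
r45=101101 pc4: +16 =210
r46=101110 pc4: +16 =226
r47=101111 pc5: +32 =258
r48=110000 pc2: +4 =262
r49=110001 pc3: +8 =270
r50=110010 pc3: +8 =278
r51=110011 pc4: +16 =294
r52=110100 pc3: +8 =302
r53=110101 pc4: +16 =318
r54=110110 pc4: +16 =334
r55=110111 pc5: +32 =366
r56=111000 pc3: +8 =374
r57=111001 pc4: +16 =390
r58=111010 pc4: +16 =406
r59=111011 pc5: +32 =438
r60=111100 pc4: +16 =454
r61=111101 pc5: +32 =486
r62=111110 pc5: +32 =518
r63=111111 pc6: +64 =582
r64=1000000 pc1: +2 =584
r65=1000001 pc2: +4 =588
r66=1000010 pc2: +4 =592
r67=1000011 pc3: +8 =600
r68=1000100 pc2: +4 =604
r69=1000101 pc3: +8 =612
r70=1000110 pc3: +8 =620
r71=1000111 pc4: +16 =636
r72=1001000 pc2: +4 =640
r73=1001001 pc3: +8 =648
r74=1001010 pc3: +8 =656
r75=1001011 pc4: +16 =672
r76=1001100 pc3: +8 =680
r77=1001101 pc4: +16 =696
r78=1001110 pc4: +16 =712
r79=1001111 pc5: +32 =744
r80=1010000 pc2: +4 =748
r81=1010001 pc3: +8 =756
r82=1010010 pc3: +8 =764
r83=1010011 pc4: +16 =780
r84=1010100 pc3: +8 =788
r85=1010101 pc4: +16 =804
r86=1010110 pc4: +16 =820
r87=1010111 pc5: +32 =852
r88=1011000 pc3: +8 =860
r89=1011001 pc4: +16 =876
r90=1011010 pc4: +16 =892
r91=1011011 pc5: +32 =924
r92=1011100 pc4: +16 =940
r93=1011101 pc5: +32 =972
r94=1011110 pc5: +32 =1004
r95=1011111 pc6: +64 =1068
r96=1100000 pc2: +4 =1072
r97=1100001 pc3: +8 =1080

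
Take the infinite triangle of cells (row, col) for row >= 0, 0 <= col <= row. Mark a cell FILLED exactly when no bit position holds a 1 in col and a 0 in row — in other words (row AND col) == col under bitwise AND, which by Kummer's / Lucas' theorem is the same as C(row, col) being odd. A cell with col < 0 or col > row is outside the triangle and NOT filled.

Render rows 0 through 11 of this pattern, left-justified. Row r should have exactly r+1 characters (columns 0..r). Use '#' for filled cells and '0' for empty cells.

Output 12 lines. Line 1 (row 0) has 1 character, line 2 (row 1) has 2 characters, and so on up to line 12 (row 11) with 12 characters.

r0=0: #
r1=1: ##
r2=10: #0#
r3=11: ####
r4=100: #000#
r5=101: ##00##
r6=110: #0#0#0#
r7=111: ########
r8=1000: #0000000#
r9=1001: ##000000##
r10=1010: #0#00000#0#
r11=1011: ####0000####

Answer: #
##
#0#
####
#000#
##00##
#0#0#0#
########
#0000000#
##000000##
#0#00000#0#
####0000####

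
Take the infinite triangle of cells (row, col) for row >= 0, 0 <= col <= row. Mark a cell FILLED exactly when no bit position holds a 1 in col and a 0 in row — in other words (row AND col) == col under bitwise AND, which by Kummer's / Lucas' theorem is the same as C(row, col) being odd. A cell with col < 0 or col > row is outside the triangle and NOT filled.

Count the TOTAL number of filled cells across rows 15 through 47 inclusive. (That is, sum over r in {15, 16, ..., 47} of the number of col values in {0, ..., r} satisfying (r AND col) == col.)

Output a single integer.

Answer: 340

Derivation:
r15=1111 pc4: +16 =16
r16=10000 pc1: +2 =18
r17=10001 pc2: +4 =22
r18=10010 pc2: +4 =26
r19=10011 pc3: +8 =34
r20=10100 pc2: +4 =38
r21=10101 pc3: +8 =46
r22=10110 pc3: +8 =54
r23=10111 pc4: +16 =70
r24=11000 pc2: +4 =74
r25=11001 pc3: +8 =82
r26=11010 pc3: +8 =90
r27=11011 pc4: +16 =106
r28=11100 pc3: +8 =114
r29=11101 pc4: +16 =130
r30=11110 pc4: +16 =146
r31=11111 pc5: +32 =178
r32=100000 pc1: +2 =180
r33=100001 pc2: +4 =184
r34=100010 pc2: +4 =188
r35=100011 pc3: +8 =196
r36=100100 pc2: +4 =200
r37=100101 pc3: +8 =208
r38=100110 pc3: +8 =216
r39=100111 pc4: +16 =232
r40=101000 pc2: +4 =236
r41=101001 pc3: +8 =244
r42=101010 pc3: +8 =252
r43=101011 pc4: +16 =268
r44=101100 pc3: +8 =276
r45=101101 pc4: +16 =292
r46=101110 pc4: +16 =308
r47=101111 pc5: +32 =340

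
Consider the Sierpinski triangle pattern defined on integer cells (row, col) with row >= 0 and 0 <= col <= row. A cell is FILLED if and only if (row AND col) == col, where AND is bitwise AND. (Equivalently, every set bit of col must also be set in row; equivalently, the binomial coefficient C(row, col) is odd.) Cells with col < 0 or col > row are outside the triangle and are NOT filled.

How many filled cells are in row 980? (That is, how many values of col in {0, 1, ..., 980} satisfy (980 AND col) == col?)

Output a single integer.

980 in binary = 1111010100
popcount(980) = number of 1-bits in 1111010100 = 6
A col c satisfies (980 AND c) == c iff every set bit of c is also set in 980; each of the 6 set bits of 980 can independently be on or off in c.
count = 2^6 = 64

Answer: 64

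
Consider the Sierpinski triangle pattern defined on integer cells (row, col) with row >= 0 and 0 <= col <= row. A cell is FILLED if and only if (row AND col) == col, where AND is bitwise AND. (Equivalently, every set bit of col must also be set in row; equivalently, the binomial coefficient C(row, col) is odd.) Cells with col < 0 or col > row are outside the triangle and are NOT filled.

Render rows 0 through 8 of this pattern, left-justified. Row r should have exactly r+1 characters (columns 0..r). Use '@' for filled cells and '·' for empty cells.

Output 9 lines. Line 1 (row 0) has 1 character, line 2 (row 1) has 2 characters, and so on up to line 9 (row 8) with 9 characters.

Answer: @
@@
@·@
@@@@
@···@
@@··@@
@·@·@·@
@@@@@@@@
@·······@

Derivation:
r0=0: @
r1=1: @@
r2=10: @·@
r3=11: @@@@
r4=100: @···@
r5=101: @@··@@
r6=110: @·@·@·@
r7=111: @@@@@@@@
r8=1000: @·······@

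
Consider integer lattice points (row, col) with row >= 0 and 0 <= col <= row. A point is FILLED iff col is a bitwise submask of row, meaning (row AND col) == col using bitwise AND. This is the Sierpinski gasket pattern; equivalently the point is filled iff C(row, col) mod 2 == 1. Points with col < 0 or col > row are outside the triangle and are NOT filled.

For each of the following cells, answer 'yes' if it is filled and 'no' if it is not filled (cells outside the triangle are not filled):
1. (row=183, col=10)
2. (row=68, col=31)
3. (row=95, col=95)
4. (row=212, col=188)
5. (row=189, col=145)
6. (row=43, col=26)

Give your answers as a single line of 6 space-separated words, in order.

(183,10): row=0b10110111, col=0b1010, row AND col = 0b10 = 2; 2 != 10 -> empty
(68,31): row=0b1000100, col=0b11111, row AND col = 0b100 = 4; 4 != 31 -> empty
(95,95): row=0b1011111, col=0b1011111, row AND col = 0b1011111 = 95; 95 == 95 -> filled
(212,188): row=0b11010100, col=0b10111100, row AND col = 0b10010100 = 148; 148 != 188 -> empty
(189,145): row=0b10111101, col=0b10010001, row AND col = 0b10010001 = 145; 145 == 145 -> filled
(43,26): row=0b101011, col=0b11010, row AND col = 0b1010 = 10; 10 != 26 -> empty

Answer: no no yes no yes no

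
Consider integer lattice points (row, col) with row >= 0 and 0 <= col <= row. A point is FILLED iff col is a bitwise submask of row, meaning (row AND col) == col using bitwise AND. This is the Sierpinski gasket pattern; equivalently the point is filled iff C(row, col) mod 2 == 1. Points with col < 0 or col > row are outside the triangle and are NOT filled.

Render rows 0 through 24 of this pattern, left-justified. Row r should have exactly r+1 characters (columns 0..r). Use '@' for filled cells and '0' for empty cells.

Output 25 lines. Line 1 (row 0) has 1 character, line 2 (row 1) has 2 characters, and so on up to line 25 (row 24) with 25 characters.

r0=0: @
r1=1: @@
r2=10: @0@
r3=11: @@@@
r4=100: @000@
r5=101: @@00@@
r6=110: @0@0@0@
r7=111: @@@@@@@@
r8=1000: @0000000@
r9=1001: @@000000@@
r10=1010: @0@00000@0@
r11=1011: @@@@0000@@@@
r12=1100: @000@000@000@
r13=1101: @@00@@00@@00@@
r14=1110: @0@0@0@0@0@0@0@
r15=1111: @@@@@@@@@@@@@@@@
r16=10000: @000000000000000@
r17=10001: @@00000000000000@@
r18=10010: @0@0000000000000@0@
r19=10011: @@@@000000000000@@@@
r20=10100: @000@00000000000@000@
r21=10101: @@00@@0000000000@@00@@
r22=10110: @0@0@0@000000000@0@0@0@
r23=10111: @@@@@@@@00000000@@@@@@@@
r24=11000: @0000000@0000000@0000000@

Answer: @
@@
@0@
@@@@
@000@
@@00@@
@0@0@0@
@@@@@@@@
@0000000@
@@000000@@
@0@00000@0@
@@@@0000@@@@
@000@000@000@
@@00@@00@@00@@
@0@0@0@0@0@0@0@
@@@@@@@@@@@@@@@@
@000000000000000@
@@00000000000000@@
@0@0000000000000@0@
@@@@000000000000@@@@
@000@00000000000@000@
@@00@@0000000000@@00@@
@0@0@0@000000000@0@0@0@
@@@@@@@@00000000@@@@@@@@
@0000000@0000000@0000000@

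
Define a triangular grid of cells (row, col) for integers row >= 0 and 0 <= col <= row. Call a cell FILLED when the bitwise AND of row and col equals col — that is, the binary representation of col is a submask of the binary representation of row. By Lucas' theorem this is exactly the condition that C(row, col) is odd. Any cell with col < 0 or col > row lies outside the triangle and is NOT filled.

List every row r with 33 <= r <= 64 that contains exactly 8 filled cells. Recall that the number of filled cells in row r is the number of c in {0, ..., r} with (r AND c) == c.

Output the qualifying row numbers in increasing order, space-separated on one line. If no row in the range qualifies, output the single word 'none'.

Row r has 2^popcount(r) filled cells, so we need popcount(r) = log2(8) = 3.
Scan r = 33..64 and keep those with exactly 3 one-bits:
r=33=100001 popcount=2 -> skip
r=34=100010 popcount=2 -> skip
r=35=100011 popcount=3 -> KEEP
r=36=100100 popcount=2 -> skip
r=37=100101 popcount=3 -> KEEP
r=38=100110 popcount=3 -> KEEP
r=39=100111 popcount=4 -> skip
r=40=101000 popcount=2 -> skip
r=41=101001 popcount=3 -> KEEP
r=42=101010 popcount=3 -> KEEP
r=43=101011 popcount=4 -> skip
r=44=101100 popcount=3 -> KEEP
r=45=101101 popcount=4 -> skip
r=46=101110 popcount=4 -> skip
r=47=101111 popcount=5 -> skip
r=48=110000 popcount=2 -> skip
r=49=110001 popcount=3 -> KEEP
r=50=110010 popcount=3 -> KEEP
r=51=110011 popcount=4 -> skip
r=52=110100 popcount=3 -> KEEP
r=53=110101 popcount=4 -> skip
r=54=110110 popcount=4 -> skip
r=55=110111 popcount=5 -> skip
r=56=111000 popcount=3 -> KEEP
r=57=111001 popcount=4 -> skip
r=58=111010 popcount=4 -> skip
r=59=111011 popcount=5 -> skip
r=60=111100 popcount=4 -> skip
r=61=111101 popcount=5 -> skip
r=62=111110 popcount=5 -> skip
r=63=111111 popcount=6 -> skip
r=64=1000000 popcount=1 -> skip
Kept rows: 35 37 38 41 42 44 49 50 52 56

Answer: 35 37 38 41 42 44 49 50 52 56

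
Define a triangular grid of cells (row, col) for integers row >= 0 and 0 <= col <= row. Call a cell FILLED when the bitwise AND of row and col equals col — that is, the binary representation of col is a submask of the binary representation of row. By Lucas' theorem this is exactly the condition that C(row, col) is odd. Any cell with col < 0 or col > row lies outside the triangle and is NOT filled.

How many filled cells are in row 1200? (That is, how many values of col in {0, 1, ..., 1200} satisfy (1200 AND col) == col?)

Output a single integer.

Answer: 16

Derivation:
1200 in binary = 10010110000
popcount(1200) = number of 1-bits in 10010110000 = 4
A col c satisfies (1200 AND c) == c iff every set bit of c is also set in 1200; each of the 4 set bits of 1200 can independently be on or off in c.
count = 2^4 = 16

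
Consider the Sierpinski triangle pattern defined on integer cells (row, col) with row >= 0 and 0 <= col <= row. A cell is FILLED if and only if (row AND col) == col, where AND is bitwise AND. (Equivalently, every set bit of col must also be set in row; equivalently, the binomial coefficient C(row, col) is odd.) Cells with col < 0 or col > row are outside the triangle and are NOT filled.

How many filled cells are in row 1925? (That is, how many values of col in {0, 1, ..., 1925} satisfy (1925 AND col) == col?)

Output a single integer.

Answer: 64

Derivation:
1925 in binary = 11110000101
popcount(1925) = number of 1-bits in 11110000101 = 6
A col c satisfies (1925 AND c) == c iff every set bit of c is also set in 1925; each of the 6 set bits of 1925 can independently be on or off in c.
count = 2^6 = 64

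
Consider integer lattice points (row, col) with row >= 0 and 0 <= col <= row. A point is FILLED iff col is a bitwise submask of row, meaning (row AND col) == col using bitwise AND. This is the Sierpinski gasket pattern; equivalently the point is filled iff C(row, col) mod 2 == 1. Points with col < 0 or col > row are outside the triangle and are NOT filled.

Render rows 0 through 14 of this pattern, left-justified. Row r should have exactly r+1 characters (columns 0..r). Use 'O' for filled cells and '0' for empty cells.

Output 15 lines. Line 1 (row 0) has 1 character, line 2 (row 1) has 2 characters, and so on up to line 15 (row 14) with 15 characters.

r0=0: O
r1=1: OO
r2=10: O0O
r3=11: OOOO
r4=100: O000O
r5=101: OO00OO
r6=110: O0O0O0O
r7=111: OOOOOOOO
r8=1000: O0000000O
r9=1001: OO000000OO
r10=1010: O0O00000O0O
r11=1011: OOOO0000OOOO
r12=1100: O000O000O000O
r13=1101: OO00OO00OO00OO
r14=1110: O0O0O0O0O0O0O0O

Answer: O
OO
O0O
OOOO
O000O
OO00OO
O0O0O0O
OOOOOOOO
O0000000O
OO000000OO
O0O00000O0O
OOOO0000OOOO
O000O000O000O
OO00OO00OO00OO
O0O0O0O0O0O0O0O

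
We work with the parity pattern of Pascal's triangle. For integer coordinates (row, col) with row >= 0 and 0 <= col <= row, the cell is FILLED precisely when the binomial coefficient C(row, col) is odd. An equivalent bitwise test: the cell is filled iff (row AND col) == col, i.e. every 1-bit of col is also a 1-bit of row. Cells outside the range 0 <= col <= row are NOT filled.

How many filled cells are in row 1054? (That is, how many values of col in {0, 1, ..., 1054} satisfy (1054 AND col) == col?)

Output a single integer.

1054 in binary = 10000011110
popcount(1054) = number of 1-bits in 10000011110 = 5
A col c satisfies (1054 AND c) == c iff every set bit of c is also set in 1054; each of the 5 set bits of 1054 can independently be on or off in c.
count = 2^5 = 32

Answer: 32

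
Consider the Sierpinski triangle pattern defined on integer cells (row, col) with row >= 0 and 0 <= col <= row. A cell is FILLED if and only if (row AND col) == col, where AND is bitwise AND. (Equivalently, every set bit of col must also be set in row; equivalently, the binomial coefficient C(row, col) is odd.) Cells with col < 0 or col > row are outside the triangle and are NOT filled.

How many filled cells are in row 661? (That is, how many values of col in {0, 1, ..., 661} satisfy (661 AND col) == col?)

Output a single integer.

661 in binary = 1010010101
popcount(661) = number of 1-bits in 1010010101 = 5
A col c satisfies (661 AND c) == c iff every set bit of c is also set in 661; each of the 5 set bits of 661 can independently be on or off in c.
count = 2^5 = 32

Answer: 32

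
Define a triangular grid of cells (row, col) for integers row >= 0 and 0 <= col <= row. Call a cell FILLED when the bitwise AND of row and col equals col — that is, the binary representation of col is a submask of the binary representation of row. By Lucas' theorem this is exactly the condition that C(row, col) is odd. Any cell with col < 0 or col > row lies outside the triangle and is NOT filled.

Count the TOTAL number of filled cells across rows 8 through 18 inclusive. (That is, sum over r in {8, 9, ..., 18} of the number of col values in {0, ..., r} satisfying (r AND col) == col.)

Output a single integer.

Answer: 64

Derivation:
r8=1000 pc1: +2 =2
r9=1001 pc2: +4 =6
r10=1010 pc2: +4 =10
r11=1011 pc3: +8 =18
r12=1100 pc2: +4 =22
r13=1101 pc3: +8 =30
r14=1110 pc3: +8 =38
r15=1111 pc4: +16 =54
r16=10000 pc1: +2 =56
r17=10001 pc2: +4 =60
r18=10010 pc2: +4 =64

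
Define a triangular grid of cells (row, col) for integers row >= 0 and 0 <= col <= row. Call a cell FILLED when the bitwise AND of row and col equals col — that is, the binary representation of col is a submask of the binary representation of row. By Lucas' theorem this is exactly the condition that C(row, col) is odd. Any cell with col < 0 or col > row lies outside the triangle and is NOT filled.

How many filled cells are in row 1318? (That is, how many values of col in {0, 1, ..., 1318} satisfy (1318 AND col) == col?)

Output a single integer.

Answer: 32

Derivation:
1318 in binary = 10100100110
popcount(1318) = number of 1-bits in 10100100110 = 5
A col c satisfies (1318 AND c) == c iff every set bit of c is also set in 1318; each of the 5 set bits of 1318 can independently be on or off in c.
count = 2^5 = 32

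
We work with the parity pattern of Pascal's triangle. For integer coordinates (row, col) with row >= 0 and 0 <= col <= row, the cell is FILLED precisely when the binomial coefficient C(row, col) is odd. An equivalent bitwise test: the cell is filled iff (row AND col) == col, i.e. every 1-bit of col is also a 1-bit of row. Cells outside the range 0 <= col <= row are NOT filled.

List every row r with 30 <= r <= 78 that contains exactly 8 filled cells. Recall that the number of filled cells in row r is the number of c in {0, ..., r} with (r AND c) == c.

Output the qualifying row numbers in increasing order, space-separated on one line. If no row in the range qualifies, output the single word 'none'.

Answer: 35 37 38 41 42 44 49 50 52 56 67 69 70 73 74 76

Derivation:
Row r has 2^popcount(r) filled cells, so we need popcount(r) = log2(8) = 3.
Scan r = 30..78 and keep those with exactly 3 one-bits:
r=30=11110 popcount=4 -> skip
r=31=11111 popcount=5 -> skip
r=32=100000 popcount=1 -> skip
r=33=100001 popcount=2 -> skip
r=34=100010 popcount=2 -> skip
r=35=100011 popcount=3 -> KEEP
r=36=100100 popcount=2 -> skip
r=37=100101 popcount=3 -> KEEP
r=38=100110 popcount=3 -> KEEP
r=39=100111 popcount=4 -> skip
r=40=101000 popcount=2 -> skip
r=41=101001 popcount=3 -> KEEP
r=42=101010 popcount=3 -> KEEP
r=43=101011 popcount=4 -> skip
r=44=101100 popcount=3 -> KEEP
r=45=101101 popcount=4 -> skip
r=46=101110 popcount=4 -> skip
r=47=101111 popcount=5 -> skip
r=48=110000 popcount=2 -> skip
r=49=110001 popcount=3 -> KEEP
r=50=110010 popcount=3 -> KEEP
r=51=110011 popcount=4 -> skip
r=52=110100 popcount=3 -> KEEP
r=53=110101 popcount=4 -> skip
r=54=110110 popcount=4 -> skip
r=55=110111 popcount=5 -> skip
r=56=111000 popcount=3 -> KEEP
r=57=111001 popcount=4 -> skip
r=58=111010 popcount=4 -> skip
r=59=111011 popcount=5 -> skip
r=60=111100 popcount=4 -> skip
r=61=111101 popcount=5 -> skip
r=62=111110 popcount=5 -> skip
r=63=111111 popcount=6 -> skip
r=64=1000000 popcount=1 -> skip
r=65=1000001 popcount=2 -> skip
r=66=1000010 popcount=2 -> skip
r=67=1000011 popcount=3 -> KEEP
r=68=1000100 popcount=2 -> skip
r=69=1000101 popcount=3 -> KEEP
r=70=1000110 popcount=3 -> KEEP
r=71=1000111 popcount=4 -> skip
r=72=1001000 popcount=2 -> skip
r=73=1001001 popcount=3 -> KEEP
r=74=1001010 popcount=3 -> KEEP
r=75=1001011 popcount=4 -> skip
r=76=1001100 popcount=3 -> KEEP
r=77=1001101 popcount=4 -> skip
r=78=1001110 popcount=4 -> skip
Kept rows: 35 37 38 41 42 44 49 50 52 56 67 69 70 73 74 76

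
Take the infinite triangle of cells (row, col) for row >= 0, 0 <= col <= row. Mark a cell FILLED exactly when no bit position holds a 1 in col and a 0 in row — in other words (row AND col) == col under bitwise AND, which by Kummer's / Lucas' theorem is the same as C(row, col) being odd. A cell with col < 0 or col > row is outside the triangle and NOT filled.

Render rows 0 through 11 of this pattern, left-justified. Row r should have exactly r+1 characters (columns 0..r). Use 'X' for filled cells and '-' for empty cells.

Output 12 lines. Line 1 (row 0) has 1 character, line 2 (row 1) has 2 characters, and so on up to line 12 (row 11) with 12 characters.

r0=0: X
r1=1: XX
r2=10: X-X
r3=11: XXXX
r4=100: X---X
r5=101: XX--XX
r6=110: X-X-X-X
r7=111: XXXXXXXX
r8=1000: X-------X
r9=1001: XX------XX
r10=1010: X-X-----X-X
r11=1011: XXXX----XXXX

Answer: X
XX
X-X
XXXX
X---X
XX--XX
X-X-X-X
XXXXXXXX
X-------X
XX------XX
X-X-----X-X
XXXX----XXXX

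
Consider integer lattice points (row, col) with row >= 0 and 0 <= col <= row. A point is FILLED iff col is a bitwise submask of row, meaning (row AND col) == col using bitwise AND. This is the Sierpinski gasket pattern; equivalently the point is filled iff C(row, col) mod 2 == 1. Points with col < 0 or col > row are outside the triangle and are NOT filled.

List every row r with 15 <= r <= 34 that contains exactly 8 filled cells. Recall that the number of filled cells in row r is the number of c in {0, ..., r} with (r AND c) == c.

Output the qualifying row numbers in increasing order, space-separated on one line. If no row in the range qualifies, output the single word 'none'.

Answer: 19 21 22 25 26 28

Derivation:
Row r has 2^popcount(r) filled cells, so we need popcount(r) = log2(8) = 3.
Scan r = 15..34 and keep those with exactly 3 one-bits:
r=15=1111 popcount=4 -> skip
r=16=10000 popcount=1 -> skip
r=17=10001 popcount=2 -> skip
r=18=10010 popcount=2 -> skip
r=19=10011 popcount=3 -> KEEP
r=20=10100 popcount=2 -> skip
r=21=10101 popcount=3 -> KEEP
r=22=10110 popcount=3 -> KEEP
r=23=10111 popcount=4 -> skip
r=24=11000 popcount=2 -> skip
r=25=11001 popcount=3 -> KEEP
r=26=11010 popcount=3 -> KEEP
r=27=11011 popcount=4 -> skip
r=28=11100 popcount=3 -> KEEP
r=29=11101 popcount=4 -> skip
r=30=11110 popcount=4 -> skip
r=31=11111 popcount=5 -> skip
r=32=100000 popcount=1 -> skip
r=33=100001 popcount=2 -> skip
r=34=100010 popcount=2 -> skip
Kept rows: 19 21 22 25 26 28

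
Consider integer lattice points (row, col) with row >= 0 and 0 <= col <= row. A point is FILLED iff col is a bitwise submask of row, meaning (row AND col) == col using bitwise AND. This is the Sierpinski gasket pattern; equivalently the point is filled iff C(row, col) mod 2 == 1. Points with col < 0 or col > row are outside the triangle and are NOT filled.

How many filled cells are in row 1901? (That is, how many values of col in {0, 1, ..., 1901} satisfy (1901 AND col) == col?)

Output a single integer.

1901 in binary = 11101101101
popcount(1901) = number of 1-bits in 11101101101 = 8
A col c satisfies (1901 AND c) == c iff every set bit of c is also set in 1901; each of the 8 set bits of 1901 can independently be on or off in c.
count = 2^8 = 256

Answer: 256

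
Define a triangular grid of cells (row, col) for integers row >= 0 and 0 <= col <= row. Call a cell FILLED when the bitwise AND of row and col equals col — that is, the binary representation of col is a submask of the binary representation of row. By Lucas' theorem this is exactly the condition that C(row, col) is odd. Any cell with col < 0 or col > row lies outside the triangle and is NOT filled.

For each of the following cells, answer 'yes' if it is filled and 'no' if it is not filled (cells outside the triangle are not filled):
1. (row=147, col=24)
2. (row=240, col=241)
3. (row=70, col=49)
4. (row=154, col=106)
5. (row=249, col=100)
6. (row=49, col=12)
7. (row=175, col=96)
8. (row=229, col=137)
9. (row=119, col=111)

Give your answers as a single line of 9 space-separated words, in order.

(147,24): row=0b10010011, col=0b11000, row AND col = 0b10000 = 16; 16 != 24 -> empty
(240,241): col outside [0, 240] -> not filled
(70,49): row=0b1000110, col=0b110001, row AND col = 0b0 = 0; 0 != 49 -> empty
(154,106): row=0b10011010, col=0b1101010, row AND col = 0b1010 = 10; 10 != 106 -> empty
(249,100): row=0b11111001, col=0b1100100, row AND col = 0b1100000 = 96; 96 != 100 -> empty
(49,12): row=0b110001, col=0b1100, row AND col = 0b0 = 0; 0 != 12 -> empty
(175,96): row=0b10101111, col=0b1100000, row AND col = 0b100000 = 32; 32 != 96 -> empty
(229,137): row=0b11100101, col=0b10001001, row AND col = 0b10000001 = 129; 129 != 137 -> empty
(119,111): row=0b1110111, col=0b1101111, row AND col = 0b1100111 = 103; 103 != 111 -> empty

Answer: no no no no no no no no no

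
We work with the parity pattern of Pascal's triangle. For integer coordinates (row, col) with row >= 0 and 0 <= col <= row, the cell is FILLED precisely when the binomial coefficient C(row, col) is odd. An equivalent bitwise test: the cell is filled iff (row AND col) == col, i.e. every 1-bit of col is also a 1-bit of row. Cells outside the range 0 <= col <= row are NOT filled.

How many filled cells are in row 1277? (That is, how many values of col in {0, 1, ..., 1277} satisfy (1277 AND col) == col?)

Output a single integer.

1277 in binary = 10011111101
popcount(1277) = number of 1-bits in 10011111101 = 8
A col c satisfies (1277 AND c) == c iff every set bit of c is also set in 1277; each of the 8 set bits of 1277 can independently be on or off in c.
count = 2^8 = 256

Answer: 256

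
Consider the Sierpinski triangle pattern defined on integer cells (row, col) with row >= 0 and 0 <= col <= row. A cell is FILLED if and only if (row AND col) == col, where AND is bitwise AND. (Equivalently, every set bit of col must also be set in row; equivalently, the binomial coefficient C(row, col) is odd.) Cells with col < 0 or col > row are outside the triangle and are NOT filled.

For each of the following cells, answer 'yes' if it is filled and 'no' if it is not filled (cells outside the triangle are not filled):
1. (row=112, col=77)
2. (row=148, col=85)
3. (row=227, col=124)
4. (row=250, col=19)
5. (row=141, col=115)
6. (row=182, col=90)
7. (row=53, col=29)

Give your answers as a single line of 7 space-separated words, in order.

(112,77): row=0b1110000, col=0b1001101, row AND col = 0b1000000 = 64; 64 != 77 -> empty
(148,85): row=0b10010100, col=0b1010101, row AND col = 0b10100 = 20; 20 != 85 -> empty
(227,124): row=0b11100011, col=0b1111100, row AND col = 0b1100000 = 96; 96 != 124 -> empty
(250,19): row=0b11111010, col=0b10011, row AND col = 0b10010 = 18; 18 != 19 -> empty
(141,115): row=0b10001101, col=0b1110011, row AND col = 0b1 = 1; 1 != 115 -> empty
(182,90): row=0b10110110, col=0b1011010, row AND col = 0b10010 = 18; 18 != 90 -> empty
(53,29): row=0b110101, col=0b11101, row AND col = 0b10101 = 21; 21 != 29 -> empty

Answer: no no no no no no no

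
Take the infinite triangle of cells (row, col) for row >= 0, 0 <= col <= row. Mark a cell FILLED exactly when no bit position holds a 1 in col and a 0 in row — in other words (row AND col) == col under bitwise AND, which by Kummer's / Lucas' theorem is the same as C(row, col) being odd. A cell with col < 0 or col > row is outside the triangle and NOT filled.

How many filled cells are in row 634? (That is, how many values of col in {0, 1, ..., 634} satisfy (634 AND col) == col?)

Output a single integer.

Answer: 64

Derivation:
634 in binary = 1001111010
popcount(634) = number of 1-bits in 1001111010 = 6
A col c satisfies (634 AND c) == c iff every set bit of c is also set in 634; each of the 6 set bits of 634 can independently be on or off in c.
count = 2^6 = 64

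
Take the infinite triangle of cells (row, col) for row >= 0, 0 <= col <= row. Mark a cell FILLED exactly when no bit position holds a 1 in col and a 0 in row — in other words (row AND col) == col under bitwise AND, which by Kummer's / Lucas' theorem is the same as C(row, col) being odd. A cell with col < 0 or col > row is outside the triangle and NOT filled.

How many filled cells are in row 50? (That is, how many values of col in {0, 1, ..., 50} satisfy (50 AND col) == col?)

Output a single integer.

50 in binary = 110010
popcount(50) = number of 1-bits in 110010 = 3
A col c satisfies (50 AND c) == c iff every set bit of c is also set in 50; each of the 3 set bits of 50 can independently be on or off in c.
count = 2^3 = 8

Answer: 8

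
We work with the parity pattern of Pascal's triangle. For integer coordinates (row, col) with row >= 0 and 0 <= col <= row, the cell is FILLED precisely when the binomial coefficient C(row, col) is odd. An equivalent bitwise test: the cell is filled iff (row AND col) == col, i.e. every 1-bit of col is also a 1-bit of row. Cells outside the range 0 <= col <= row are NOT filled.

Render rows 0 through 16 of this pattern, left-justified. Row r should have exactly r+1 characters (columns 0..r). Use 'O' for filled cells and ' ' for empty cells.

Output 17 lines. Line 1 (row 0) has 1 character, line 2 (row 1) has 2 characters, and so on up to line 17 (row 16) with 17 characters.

Answer: O
OO
O O
OOOO
O   O
OO  OO
O O O O
OOOOOOOO
O       O
OO      OO
O O     O O
OOOO    OOOO
O   O   O   O
OO  OO  OO  OO
O O O O O O O O
OOOOOOOOOOOOOOOO
O               O

Derivation:
r0=0: O
r1=1: OO
r2=10: O O
r3=11: OOOO
r4=100: O   O
r5=101: OO  OO
r6=110: O O O O
r7=111: OOOOOOOO
r8=1000: O       O
r9=1001: OO      OO
r10=1010: O O     O O
r11=1011: OOOO    OOOO
r12=1100: O   O   O   O
r13=1101: OO  OO  OO  OO
r14=1110: O O O O O O O O
r15=1111: OOOOOOOOOOOOOOOO
r16=10000: O               O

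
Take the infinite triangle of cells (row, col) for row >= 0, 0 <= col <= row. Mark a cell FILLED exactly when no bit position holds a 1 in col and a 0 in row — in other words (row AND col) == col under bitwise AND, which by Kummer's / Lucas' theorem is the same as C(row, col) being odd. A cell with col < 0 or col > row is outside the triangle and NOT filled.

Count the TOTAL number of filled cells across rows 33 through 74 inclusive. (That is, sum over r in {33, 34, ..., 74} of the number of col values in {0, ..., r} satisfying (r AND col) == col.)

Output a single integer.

r33=100001 pc2: +4 =4
r34=100010 pc2: +4 =8
r35=100011 pc3: +8 =16
r36=100100 pc2: +4 =20
r37=100101 pc3: +8 =28
r38=100110 pc3: +8 =36
r39=100111 pc4: +16 =52
r40=101000 pc2: +4 =56
r41=101001 pc3: +8 =64
r42=101010 pc3: +8 =72
r43=101011 pc4: +16 =88
r44=101100 pc3: +8 =96
r45=101101 pc4: +16 =112
r46=101110 pc4: +16 =128
r47=101111 pc5: +32 =160
r48=110000 pc2: +4 =164
r49=110001 pc3: +8 =172
r50=110010 pc3: +8 =180
r51=110011 pc4: +16 =196
r52=110100 pc3: +8 =204
r53=110101 pc4: +16 =220
r54=110110 pc4: +16 =236
r55=110111 pc5: +32 =268
r56=111000 pc3: +8 =276
r57=111001 pc4: +16 =292
r58=111010 pc4: +16 =308
r59=111011 pc5: +32 =340
r60=111100 pc4: +16 =356
r61=111101 pc5: +32 =388
r62=111110 pc5: +32 =420
r63=111111 pc6: +64 =484
r64=1000000 pc1: +2 =486
r65=1000001 pc2: +4 =490
r66=1000010 pc2: +4 =494
r67=1000011 pc3: +8 =502
r68=1000100 pc2: +4 =506
r69=1000101 pc3: +8 =514
r70=1000110 pc3: +8 =522
r71=1000111 pc4: +16 =538
r72=1001000 pc2: +4 =542
r73=1001001 pc3: +8 =550
r74=1001010 pc3: +8 =558

Answer: 558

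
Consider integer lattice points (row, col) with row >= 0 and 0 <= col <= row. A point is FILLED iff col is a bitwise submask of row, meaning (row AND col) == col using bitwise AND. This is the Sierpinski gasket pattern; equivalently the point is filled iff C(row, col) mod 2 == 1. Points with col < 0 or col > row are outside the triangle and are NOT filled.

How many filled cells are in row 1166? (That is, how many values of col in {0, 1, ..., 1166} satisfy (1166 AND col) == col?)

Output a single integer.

1166 in binary = 10010001110
popcount(1166) = number of 1-bits in 10010001110 = 5
A col c satisfies (1166 AND c) == c iff every set bit of c is also set in 1166; each of the 5 set bits of 1166 can independently be on or off in c.
count = 2^5 = 32

Answer: 32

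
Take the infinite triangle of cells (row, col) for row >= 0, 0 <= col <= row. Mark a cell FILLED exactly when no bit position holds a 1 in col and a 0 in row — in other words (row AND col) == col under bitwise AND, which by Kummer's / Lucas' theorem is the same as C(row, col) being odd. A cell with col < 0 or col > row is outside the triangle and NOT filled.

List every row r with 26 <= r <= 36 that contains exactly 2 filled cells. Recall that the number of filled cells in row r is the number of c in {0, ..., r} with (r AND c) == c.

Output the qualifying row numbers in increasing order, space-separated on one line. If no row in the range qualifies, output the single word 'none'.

Row r has 2^popcount(r) filled cells, so we need popcount(r) = log2(2) = 1.
Scan r = 26..36 and keep those with exactly 1 one-bits:
r=26=11010 popcount=3 -> skip
r=27=11011 popcount=4 -> skip
r=28=11100 popcount=3 -> skip
r=29=11101 popcount=4 -> skip
r=30=11110 popcount=4 -> skip
r=31=11111 popcount=5 -> skip
r=32=100000 popcount=1 -> KEEP
r=33=100001 popcount=2 -> skip
r=34=100010 popcount=2 -> skip
r=35=100011 popcount=3 -> skip
r=36=100100 popcount=2 -> skip
Kept rows: 32

Answer: 32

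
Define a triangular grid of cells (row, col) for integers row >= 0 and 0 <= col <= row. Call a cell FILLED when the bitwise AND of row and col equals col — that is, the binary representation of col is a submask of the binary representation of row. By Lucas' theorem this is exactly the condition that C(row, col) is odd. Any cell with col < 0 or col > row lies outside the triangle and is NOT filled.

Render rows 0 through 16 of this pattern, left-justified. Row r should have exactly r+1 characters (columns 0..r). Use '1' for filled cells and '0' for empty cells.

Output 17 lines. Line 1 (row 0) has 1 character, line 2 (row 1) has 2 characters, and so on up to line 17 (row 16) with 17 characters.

r0=0: 1
r1=1: 11
r2=10: 101
r3=11: 1111
r4=100: 10001
r5=101: 110011
r6=110: 1010101
r7=111: 11111111
r8=1000: 100000001
r9=1001: 1100000011
r10=1010: 10100000101
r11=1011: 111100001111
r12=1100: 1000100010001
r13=1101: 11001100110011
r14=1110: 101010101010101
r15=1111: 1111111111111111
r16=10000: 10000000000000001

Answer: 1
11
101
1111
10001
110011
1010101
11111111
100000001
1100000011
10100000101
111100001111
1000100010001
11001100110011
101010101010101
1111111111111111
10000000000000001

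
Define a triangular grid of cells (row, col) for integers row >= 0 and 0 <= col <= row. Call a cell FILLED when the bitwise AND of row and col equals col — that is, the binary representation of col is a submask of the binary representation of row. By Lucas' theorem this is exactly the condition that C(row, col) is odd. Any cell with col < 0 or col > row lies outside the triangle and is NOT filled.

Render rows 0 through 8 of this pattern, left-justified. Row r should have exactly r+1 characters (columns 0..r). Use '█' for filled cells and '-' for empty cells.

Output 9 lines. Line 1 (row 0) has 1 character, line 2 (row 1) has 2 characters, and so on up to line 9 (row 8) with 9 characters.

Answer: █
██
█-█
████
█---█
██--██
█-█-█-█
████████
█-------█

Derivation:
r0=0: █
r1=1: ██
r2=10: █-█
r3=11: ████
r4=100: █---█
r5=101: ██--██
r6=110: █-█-█-█
r7=111: ████████
r8=1000: █-------█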